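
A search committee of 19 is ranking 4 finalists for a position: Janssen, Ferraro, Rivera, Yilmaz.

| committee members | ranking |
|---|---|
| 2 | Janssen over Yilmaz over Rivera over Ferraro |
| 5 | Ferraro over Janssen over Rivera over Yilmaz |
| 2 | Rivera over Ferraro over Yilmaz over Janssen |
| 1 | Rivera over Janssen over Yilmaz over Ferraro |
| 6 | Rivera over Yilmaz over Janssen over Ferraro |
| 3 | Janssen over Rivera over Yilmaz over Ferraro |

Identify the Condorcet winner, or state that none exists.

Janssen

Pairwise majorities:
Janssen vs Ferraro: Janssen is ranked higher on 2+1+6+3 = 12 ballots, Ferraro on 7. Janssen wins 12–7.
Janssen vs Rivera: Janssen is ranked higher on 2+5+3 = 10 ballots, Rivera on 9. Janssen wins 10–9.
Janssen vs Yilmaz: 11 to 8, Janssen.
Ferraro vs Rivera: Ferraro is ranked higher on 5 ballots, Rivera on 14. Rivera wins 14–5.
Ferraro vs Yilmaz: Ferraro preferred on 5+2 = 7 ballots; Yilmaz wins 12–7.
Rivera vs Yilmaz: 5+2+1+6+3 = 17 for Rivera, 2 for Yilmaz — Rivera by 17–2.
Janssen defeats every rival head-to-head and is the Condorcet winner.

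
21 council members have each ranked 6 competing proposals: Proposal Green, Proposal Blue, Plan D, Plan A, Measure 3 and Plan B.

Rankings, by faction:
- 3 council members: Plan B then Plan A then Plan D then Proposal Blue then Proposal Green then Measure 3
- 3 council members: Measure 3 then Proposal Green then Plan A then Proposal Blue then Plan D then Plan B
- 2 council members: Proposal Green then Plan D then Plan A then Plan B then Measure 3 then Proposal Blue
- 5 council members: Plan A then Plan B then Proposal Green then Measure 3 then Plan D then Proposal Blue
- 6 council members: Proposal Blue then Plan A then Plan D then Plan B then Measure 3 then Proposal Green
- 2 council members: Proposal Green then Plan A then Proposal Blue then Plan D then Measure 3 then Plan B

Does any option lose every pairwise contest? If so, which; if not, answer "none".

Pairwise majorities:
Proposal Green vs Proposal Blue: 3+2+5+2 = 12 for Proposal Green, 9 for Proposal Blue — Proposal Green by 12–9.
Proposal Green–Plan D: Proposal Green 12–9.
Proposal Green vs Plan A: Plan A wins 14–7.
Proposal Green vs Measure 3: Proposal Green preferred on 3+2+5+2 = 12 ballots; Proposal Green wins 12–9.
Proposal Green vs Plan B: Proposal Green preferred on 3+2+2 = 7 ballots; Plan B wins 14–7.
Proposal Blue vs Plan D: Proposal Blue preferred on 3+6+2 = 11 ballots; Proposal Blue wins 11–10.
Proposal Blue vs Plan A: Plan A wins 15–6.
Proposal Blue vs Measure 3: 3+6+2 = 11 for Proposal Blue, 10 for Measure 3 — Proposal Blue by 11–10.
Proposal Blue–Plan B: Proposal Blue 11–10.
Plan D vs Plan A: 2 for Plan D, 19 for Plan A — Plan A by 19–2.
Plan D vs Measure 3: Plan D, 13–8.
Plan D vs Plan B: Plan D, 13–8.
Plan A vs Measure 3: Plan A wins 18–3.
Plan A vs Plan B: Plan A wins 18–3.
Measure 3 vs Plan B: Plan B, 16–5.
Only Measure 3 has no wins; Measure 3 is the Condorcet loser.

Measure 3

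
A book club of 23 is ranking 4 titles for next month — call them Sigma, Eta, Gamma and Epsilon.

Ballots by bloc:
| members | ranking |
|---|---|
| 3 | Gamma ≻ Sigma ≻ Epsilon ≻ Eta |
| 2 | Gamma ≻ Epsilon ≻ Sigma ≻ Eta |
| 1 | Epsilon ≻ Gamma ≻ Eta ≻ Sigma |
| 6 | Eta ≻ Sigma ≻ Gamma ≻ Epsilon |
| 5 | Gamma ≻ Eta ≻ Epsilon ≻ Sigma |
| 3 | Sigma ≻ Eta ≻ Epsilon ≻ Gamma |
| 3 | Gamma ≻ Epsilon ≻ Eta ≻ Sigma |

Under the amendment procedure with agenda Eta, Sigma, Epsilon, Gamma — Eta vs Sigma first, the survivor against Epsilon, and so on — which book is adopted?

Gamma

Round 1: Eta vs Sigma — 15–8, Eta advances.
Round 2: Eta vs Epsilon — 14–9, Eta advances.
Round 3: Eta vs Gamma — 9–14, Gamma advances.
The agenda winner is Gamma.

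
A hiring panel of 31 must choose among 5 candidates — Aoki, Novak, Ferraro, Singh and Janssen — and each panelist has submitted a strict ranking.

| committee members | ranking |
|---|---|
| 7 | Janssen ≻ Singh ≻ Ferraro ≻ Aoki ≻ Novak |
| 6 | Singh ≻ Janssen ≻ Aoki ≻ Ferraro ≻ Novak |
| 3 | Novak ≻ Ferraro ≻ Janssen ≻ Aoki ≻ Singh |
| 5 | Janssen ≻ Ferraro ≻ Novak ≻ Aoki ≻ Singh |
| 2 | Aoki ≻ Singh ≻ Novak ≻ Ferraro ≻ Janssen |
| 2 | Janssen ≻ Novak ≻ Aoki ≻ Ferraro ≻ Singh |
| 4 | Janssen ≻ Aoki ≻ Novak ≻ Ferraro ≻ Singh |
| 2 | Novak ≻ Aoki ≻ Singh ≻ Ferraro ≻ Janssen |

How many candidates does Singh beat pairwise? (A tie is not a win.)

1

Singh against each rival (31 committee members):
Singh vs Aoki: 13 to 18, Aoki.
Singh vs Novak: Novak wins 16–15.
Singh vs Ferraro: Singh is ranked higher on 7+6+2+2 = 17 ballots, Ferraro on 14. Singh wins 17–14.
Singh–Janssen: Janssen 21–10.
Singh beats Ferraro; loses to Aoki, Novak, Janssen — 1 pairwise win.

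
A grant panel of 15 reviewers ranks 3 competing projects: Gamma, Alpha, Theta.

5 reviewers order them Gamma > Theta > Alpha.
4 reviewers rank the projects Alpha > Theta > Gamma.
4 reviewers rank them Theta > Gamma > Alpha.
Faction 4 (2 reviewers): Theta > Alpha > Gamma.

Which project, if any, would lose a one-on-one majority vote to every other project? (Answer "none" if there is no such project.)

Alpha

Pairwise majorities:
Gamma vs Alpha: 9 to 6, Gamma.
Gamma vs Theta: 5 for Gamma, 10 for Theta — Theta by 10–5.
Alpha vs Theta: 4 for Alpha, 11 for Theta — Theta by 11–4.
Alpha is beaten in every head-to-head and is the Condorcet loser.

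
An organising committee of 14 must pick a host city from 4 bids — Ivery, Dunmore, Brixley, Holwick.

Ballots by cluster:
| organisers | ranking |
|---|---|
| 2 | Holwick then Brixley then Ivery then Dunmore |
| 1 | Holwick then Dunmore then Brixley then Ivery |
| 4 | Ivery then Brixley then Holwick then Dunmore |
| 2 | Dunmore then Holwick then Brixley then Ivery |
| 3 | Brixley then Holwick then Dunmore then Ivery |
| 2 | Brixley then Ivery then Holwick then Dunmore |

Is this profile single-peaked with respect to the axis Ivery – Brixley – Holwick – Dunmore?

yes

Axis positions: Ivery=1, Brixley=2, Holwick=3, Dunmore=4.
Cluster 1 (peak Holwick at position 3): ranking walks positions 3-2-1-4, expanding outward from the peak — single-peaked.
Cluster 2 (peak Holwick at position 3): ranking walks positions 3-4-2-1, expanding outward from the peak — single-peaked.
Cluster 3 (peak Ivery at position 1): ranking walks positions 1-2-3-4, expanding outward from the peak — single-peaked.
Cluster 4 (peak Dunmore at position 4): ranking walks positions 4-3-2-1, expanding outward from the peak — single-peaked.
Cluster 5 (peak Brixley at position 2): ranking walks positions 2-3-4-1, expanding outward from the peak — single-peaked.
Cluster 6 (peak Brixley at position 2): ranking walks positions 2-1-3-4, expanding outward from the peak — single-peaked.
Every ranking is single-peaked on this axis.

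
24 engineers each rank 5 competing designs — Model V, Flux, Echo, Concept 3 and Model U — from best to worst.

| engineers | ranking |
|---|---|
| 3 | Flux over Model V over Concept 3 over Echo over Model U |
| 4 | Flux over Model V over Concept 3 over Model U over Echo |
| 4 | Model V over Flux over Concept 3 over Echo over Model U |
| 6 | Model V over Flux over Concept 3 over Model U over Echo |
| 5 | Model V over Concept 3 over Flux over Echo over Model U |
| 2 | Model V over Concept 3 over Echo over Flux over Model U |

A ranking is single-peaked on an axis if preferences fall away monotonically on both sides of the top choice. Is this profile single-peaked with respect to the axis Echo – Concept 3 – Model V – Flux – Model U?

yes

Axis positions: Echo=1, Concept 3=2, Model V=3, Flux=4, Model U=5.
Cluster 1 (peak Flux at position 4): ranking walks positions 4-3-2-1-5, expanding outward from the peak — single-peaked.
Cluster 2 (peak Flux at position 4): ranking walks positions 4-3-2-5-1, expanding outward from the peak — single-peaked.
Cluster 3 (peak Model V at position 3): ranking walks positions 3-4-2-1-5, expanding outward from the peak — single-peaked.
Cluster 4 (peak Model V at position 3): ranking walks positions 3-4-2-5-1, expanding outward from the peak — single-peaked.
Cluster 5 (peak Model V at position 3): ranking walks positions 3-2-4-1-5, expanding outward from the peak — single-peaked.
Cluster 6 (peak Model V at position 3): ranking walks positions 3-2-1-4-5, expanding outward from the peak — single-peaked.
Every ranking is single-peaked on this axis.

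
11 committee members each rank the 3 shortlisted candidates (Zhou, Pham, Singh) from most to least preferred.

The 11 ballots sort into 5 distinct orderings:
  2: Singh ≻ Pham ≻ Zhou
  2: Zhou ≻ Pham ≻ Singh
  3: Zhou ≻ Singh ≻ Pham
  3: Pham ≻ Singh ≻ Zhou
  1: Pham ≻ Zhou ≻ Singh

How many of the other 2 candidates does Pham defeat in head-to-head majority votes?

Pham against each rival (11 committee members):
Pham vs Zhou: 2+3+1 = 6 for Pham, 5 for Zhou — Pham by 6–5.
Pham vs Singh: Pham preferred on 2+3+1 = 6 ballots; Pham wins 6–5.
Pham beats Zhou, Singh — 2 pairwise wins.

2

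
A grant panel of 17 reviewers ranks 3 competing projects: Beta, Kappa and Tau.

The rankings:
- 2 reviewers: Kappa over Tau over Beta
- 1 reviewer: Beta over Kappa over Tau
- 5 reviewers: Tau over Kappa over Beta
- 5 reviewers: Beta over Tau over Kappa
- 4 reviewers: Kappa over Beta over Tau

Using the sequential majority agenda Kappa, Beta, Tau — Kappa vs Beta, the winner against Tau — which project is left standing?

Tau

Round 1: Kappa vs Beta — 11–6, Kappa advances.
Round 2: Kappa vs Tau — 7–10, Tau advances.
Tau survives the agenda.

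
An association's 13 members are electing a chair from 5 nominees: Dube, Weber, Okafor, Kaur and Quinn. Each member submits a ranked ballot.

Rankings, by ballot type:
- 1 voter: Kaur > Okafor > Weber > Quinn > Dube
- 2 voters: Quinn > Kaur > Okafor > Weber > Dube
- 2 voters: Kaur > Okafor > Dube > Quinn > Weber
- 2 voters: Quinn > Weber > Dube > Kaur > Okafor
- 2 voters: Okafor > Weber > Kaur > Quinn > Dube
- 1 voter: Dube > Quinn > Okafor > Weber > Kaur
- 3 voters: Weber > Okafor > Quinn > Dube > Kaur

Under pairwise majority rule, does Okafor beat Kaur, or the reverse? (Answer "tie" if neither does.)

Kaur

Ballots ranking Okafor above Kaur: 2 + 1 + 3 = 6.
Ballots ranking Kaur above Okafor: 13 − 6 = 7.
Kaur wins the head-to-head 7–6.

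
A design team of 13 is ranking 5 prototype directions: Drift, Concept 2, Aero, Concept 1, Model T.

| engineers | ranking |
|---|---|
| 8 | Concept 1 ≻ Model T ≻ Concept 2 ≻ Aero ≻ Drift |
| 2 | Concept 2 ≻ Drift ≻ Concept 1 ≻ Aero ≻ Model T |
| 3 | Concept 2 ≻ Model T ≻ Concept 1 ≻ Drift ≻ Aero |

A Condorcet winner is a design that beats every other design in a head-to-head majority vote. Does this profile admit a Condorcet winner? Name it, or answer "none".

Head-to-head results (13 engineers):
Drift vs Concept 2: 0 to 13, Concept 2.
Drift vs Aero: Drift is ranked higher on 2+3 = 5 ballots, Aero on 8. Aero wins 8–5.
Drift vs Concept 1: 2 for Drift, 11 for Concept 1 — Concept 1 by 11–2.
Drift vs Model T: Drift is ranked higher on 2 ballots, Model T on 11. Model T wins 11–2.
Concept 2 vs Aero: Concept 2 is ranked higher on 8+2+3 = 13 ballots, Aero on 0. Concept 2 wins 13–0.
Concept 2 vs Concept 1: 5 to 8, Concept 1.
Concept 2 vs Model T: Concept 2 preferred on 2+3 = 5 ballots; Model T wins 8–5.
Aero vs Concept 1: 0 to 13, Concept 1.
Aero vs Model T: Aero is ranked higher on 2 ballots, Model T on 11. Model T wins 11–2.
Concept 1 vs Model T: Concept 1 preferred on 8+2 = 10 ballots; Concept 1 wins 10–3.
Concept 1 wins every pairwise contest, so Concept 1 is the Condorcet winner.

Concept 1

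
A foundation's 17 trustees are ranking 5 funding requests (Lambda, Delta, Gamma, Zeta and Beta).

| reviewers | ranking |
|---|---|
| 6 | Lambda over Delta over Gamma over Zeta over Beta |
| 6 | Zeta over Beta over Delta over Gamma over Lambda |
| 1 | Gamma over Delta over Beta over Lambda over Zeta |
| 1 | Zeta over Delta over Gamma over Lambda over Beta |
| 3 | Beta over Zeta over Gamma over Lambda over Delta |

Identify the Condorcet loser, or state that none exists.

Head-to-head results (17 reviewers):
Lambda–Delta: Lambda 9–8.
Lambda–Gamma: Gamma 11–6.
Lambda vs Zeta: Lambda preferred on 6+1 = 7 ballots; Zeta wins 10–7.
Lambda vs Beta: 6+1 = 7 for Lambda, 10 for Beta — Beta by 10–7.
Delta vs Gamma: Delta preferred on 6+6+1 = 13 ballots; Delta wins 13–4.
Delta vs Zeta: 7 to 10, Zeta.
Delta vs Beta: Beta wins 9–8.
Gamma vs Zeta: 6+1 = 7 for Gamma, 10 for Zeta — Zeta by 10–7.
Gamma vs Beta: 8 to 9, Beta.
Zeta vs Beta: Zeta wins 13–4.
Each project has at least one pairwise win (Lambda beats Delta; Delta beats Gamma; Gamma beats Lambda; Zeta beats Lambda; Beta beats Lambda) — no Condorcet loser.

none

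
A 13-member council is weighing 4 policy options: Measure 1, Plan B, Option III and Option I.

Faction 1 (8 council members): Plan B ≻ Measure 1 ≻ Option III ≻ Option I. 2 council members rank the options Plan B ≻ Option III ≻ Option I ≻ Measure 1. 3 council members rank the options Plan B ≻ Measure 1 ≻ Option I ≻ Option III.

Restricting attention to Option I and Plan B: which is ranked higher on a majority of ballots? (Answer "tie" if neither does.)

No ballot ranks Option I above Plan B: 0.
Ballots ranking Plan B above Option I: 13 − 0 = 13.
Plan B wins the head-to-head 13–0.

Plan B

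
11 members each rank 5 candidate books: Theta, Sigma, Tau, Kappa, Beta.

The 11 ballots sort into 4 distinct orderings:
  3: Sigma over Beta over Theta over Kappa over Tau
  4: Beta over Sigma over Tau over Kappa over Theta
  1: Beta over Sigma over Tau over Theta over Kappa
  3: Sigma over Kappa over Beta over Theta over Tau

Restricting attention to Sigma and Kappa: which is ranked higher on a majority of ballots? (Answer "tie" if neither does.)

Ballots ranking Sigma above Kappa: 3 + 4 + 1 + 3 = 11.
Ballots ranking Kappa above Sigma: 11 − 11 = 0.
Sigma wins the head-to-head 11–0.

Sigma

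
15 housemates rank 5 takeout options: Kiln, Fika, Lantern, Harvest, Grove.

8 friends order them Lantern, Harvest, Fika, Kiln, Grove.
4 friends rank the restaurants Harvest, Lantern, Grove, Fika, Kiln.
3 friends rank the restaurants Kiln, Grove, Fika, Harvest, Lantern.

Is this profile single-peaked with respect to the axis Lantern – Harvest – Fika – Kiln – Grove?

no

Axis positions: Lantern=1, Harvest=2, Fika=3, Kiln=4, Grove=5.
Faction 1 (peak Lantern at position 1): ranking walks positions 1-2-3-4-5, expanding outward from the peak — single-peaked.
Faction 2: ranking walks positions 2-1-5-3-4; Grove is ranked above Fika even though Fika lies between Grove and the peak Harvest on the axis — preferences dip and rise again. Not single-peaked.
Faction 3 (peak Kiln at position 4): ranking walks positions 4-5-3-2-1, expanding outward from the peak — single-peaked.
Faction 2 violates single-peakedness, so the profile is not single-peaked on this axis.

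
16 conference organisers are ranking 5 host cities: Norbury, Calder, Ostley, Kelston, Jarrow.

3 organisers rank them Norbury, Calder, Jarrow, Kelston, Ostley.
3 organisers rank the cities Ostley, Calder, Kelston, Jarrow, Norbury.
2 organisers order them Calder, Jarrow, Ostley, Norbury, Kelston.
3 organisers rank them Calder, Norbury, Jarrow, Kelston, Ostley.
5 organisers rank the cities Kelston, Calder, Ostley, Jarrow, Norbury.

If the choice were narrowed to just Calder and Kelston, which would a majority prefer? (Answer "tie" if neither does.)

Ballots ranking Calder above Kelston: 3 + 3 + 2 + 3 = 11.
Ballots ranking Kelston above Calder: 16 − 11 = 5.
Calder wins the head-to-head 11–5.

Calder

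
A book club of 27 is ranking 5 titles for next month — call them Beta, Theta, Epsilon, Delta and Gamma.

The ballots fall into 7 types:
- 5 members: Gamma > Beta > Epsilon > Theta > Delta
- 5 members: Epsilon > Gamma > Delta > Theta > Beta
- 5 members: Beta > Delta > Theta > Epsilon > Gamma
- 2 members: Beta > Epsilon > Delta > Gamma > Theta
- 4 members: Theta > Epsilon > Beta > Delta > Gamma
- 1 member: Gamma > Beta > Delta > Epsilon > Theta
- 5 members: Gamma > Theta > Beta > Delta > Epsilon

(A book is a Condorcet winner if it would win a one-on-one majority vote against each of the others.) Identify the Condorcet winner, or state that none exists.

Check each pair by majority over 27 ballots:
Beta vs Theta: Theta, 14–13.
Beta–Epsilon: Beta 18–9.
Beta–Delta: Beta 22–5.
Beta vs Gamma: Gamma wins 16–11.
Theta vs Epsilon: Theta, 14–13.
Theta–Delta: Theta 14–13.
Theta vs Gamma: Gamma wins 18–9.
Epsilon–Delta: Epsilon 16–11.
Epsilon vs Gamma: Epsilon wins 16–11.
Delta vs Gamma: Gamma, 16–11.
Every book loses at least once (Beta loses to Theta; Theta loses to Gamma; Epsilon loses to Beta; Delta loses to Beta; Gamma loses to Epsilon). The majority relation contains the cycle Beta beats Epsilon beats Gamma beats Beta, so there is no Condorcet winner.

none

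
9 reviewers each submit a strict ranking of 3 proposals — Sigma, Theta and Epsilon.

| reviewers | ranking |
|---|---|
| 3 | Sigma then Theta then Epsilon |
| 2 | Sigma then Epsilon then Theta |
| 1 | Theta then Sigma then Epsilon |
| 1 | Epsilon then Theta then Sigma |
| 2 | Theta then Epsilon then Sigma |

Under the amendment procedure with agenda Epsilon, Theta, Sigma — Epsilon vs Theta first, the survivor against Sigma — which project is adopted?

Sigma

Round 1: Epsilon vs Theta — 3–6, Theta advances.
Round 2: Theta vs Sigma — 4–5, Sigma advances.
Sigma survives the agenda.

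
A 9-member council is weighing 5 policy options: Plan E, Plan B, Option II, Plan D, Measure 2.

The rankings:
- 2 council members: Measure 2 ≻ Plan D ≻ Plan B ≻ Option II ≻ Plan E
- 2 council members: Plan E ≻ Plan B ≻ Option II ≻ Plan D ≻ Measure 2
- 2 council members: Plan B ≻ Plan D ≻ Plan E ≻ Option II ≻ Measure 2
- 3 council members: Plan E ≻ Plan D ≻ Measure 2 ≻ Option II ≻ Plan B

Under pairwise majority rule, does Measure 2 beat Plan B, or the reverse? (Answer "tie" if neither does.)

Ballots ranking Measure 2 above Plan B: 2 + 3 = 5.
Ballots ranking Plan B above Measure 2: 9 − 5 = 4.
Measure 2 wins the head-to-head 5–4.

Measure 2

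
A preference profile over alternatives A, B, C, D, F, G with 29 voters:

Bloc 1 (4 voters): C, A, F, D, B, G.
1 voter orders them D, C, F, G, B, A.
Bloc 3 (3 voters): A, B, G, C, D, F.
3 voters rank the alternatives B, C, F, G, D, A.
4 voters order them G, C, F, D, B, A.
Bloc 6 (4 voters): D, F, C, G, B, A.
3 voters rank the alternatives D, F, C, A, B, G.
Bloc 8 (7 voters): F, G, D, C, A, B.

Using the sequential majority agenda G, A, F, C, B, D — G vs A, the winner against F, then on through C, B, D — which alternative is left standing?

D

Round 1: G vs A — 19–10, G advances.
Round 2: G vs F — 7–22, F advances.
Round 3: F vs C — 14–15, C advances.
Round 4: C vs B — 23–6, C advances.
Round 5: C vs D — 14–15, D advances.
D survives the agenda.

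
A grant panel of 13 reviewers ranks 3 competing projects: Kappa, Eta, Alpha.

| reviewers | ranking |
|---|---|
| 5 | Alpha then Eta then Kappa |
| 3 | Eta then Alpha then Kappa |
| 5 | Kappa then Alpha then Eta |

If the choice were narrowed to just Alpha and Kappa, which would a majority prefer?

Alpha

Ballots ranking Alpha above Kappa: 5 + 3 = 8.
Ballots ranking Kappa above Alpha: 13 − 8 = 5.
Alpha wins the head-to-head 8–5.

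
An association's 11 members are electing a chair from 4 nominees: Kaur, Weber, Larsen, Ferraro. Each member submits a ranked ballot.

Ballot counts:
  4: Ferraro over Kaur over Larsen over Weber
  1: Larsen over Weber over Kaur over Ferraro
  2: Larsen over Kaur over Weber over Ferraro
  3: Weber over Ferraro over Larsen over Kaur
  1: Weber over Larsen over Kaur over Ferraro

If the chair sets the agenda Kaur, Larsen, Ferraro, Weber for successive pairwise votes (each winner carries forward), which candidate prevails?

Weber

Round 1: Kaur vs Larsen — 4–7, Larsen advances.
Round 2: Larsen vs Ferraro — 4–7, Ferraro advances.
Round 3: Ferraro vs Weber — 4–7, Weber advances.
Weber survives the agenda.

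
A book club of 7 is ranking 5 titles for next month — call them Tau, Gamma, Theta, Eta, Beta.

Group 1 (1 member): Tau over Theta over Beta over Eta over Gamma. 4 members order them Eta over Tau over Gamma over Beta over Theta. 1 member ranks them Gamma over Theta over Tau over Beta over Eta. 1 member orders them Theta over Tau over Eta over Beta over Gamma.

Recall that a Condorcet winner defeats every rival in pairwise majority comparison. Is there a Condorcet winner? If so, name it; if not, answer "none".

Eta

Head-to-head results (7 members):
Tau vs Gamma: Tau, 6–1.
Tau vs Theta: Tau, 5–2.
Tau vs Eta: Eta wins 4–3.
Tau–Beta: Tau 7–0.
Gamma vs Theta: Gamma wins 5–2.
Gamma–Eta: Eta 6–1.
Gamma vs Beta: Gamma, 5–2.
Theta–Eta: Eta 4–3.
Theta vs Beta: Beta, 4–3.
Eta–Beta: Eta 5–2.
Eta defeats every rival head-to-head and is the Condorcet winner.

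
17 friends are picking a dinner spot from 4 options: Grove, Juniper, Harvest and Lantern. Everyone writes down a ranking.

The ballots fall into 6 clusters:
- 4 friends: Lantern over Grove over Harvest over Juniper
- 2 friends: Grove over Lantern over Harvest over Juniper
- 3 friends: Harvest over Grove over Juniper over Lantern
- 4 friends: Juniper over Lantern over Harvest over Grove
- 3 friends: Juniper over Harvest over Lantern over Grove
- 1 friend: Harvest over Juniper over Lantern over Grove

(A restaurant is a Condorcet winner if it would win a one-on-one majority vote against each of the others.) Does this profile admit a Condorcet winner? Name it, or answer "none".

none

Check each pair by majority over 17 ballots:
Grove vs Juniper: Grove wins 9–8.
Grove vs Harvest: Grove is ranked higher on 4+2 = 6 ballots, Harvest on 11. Harvest wins 11–6.
Grove vs Lantern: Grove preferred on 2+3 = 5 ballots; Lantern wins 12–5.
Juniper vs Harvest: Juniper preferred on 4+3 = 7 ballots; Harvest wins 10–7.
Juniper vs Lantern: 3+4+3+1 = 11 for Juniper, 6 for Lantern — Juniper by 11–6.
Harvest vs Lantern: 7 to 10, Lantern.
Every restaurant loses at least once (Grove loses to Harvest; Juniper loses to Grove; Harvest loses to Lantern; Lantern loses to Juniper). The majority relation contains the cycle Grove > Juniper > Lantern > Grove, so there is no Condorcet winner.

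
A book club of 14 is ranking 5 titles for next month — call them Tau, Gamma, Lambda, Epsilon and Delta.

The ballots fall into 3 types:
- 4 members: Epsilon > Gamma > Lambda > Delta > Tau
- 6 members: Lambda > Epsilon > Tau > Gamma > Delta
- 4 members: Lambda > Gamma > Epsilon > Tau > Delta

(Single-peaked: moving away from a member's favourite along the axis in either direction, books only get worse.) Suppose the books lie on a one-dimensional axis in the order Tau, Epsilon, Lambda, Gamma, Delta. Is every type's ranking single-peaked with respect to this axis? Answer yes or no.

no

Axis positions: Tau=1, Epsilon=2, Lambda=3, Gamma=4, Delta=5.
Type 1: ranking walks positions 2-4-3-5-1; Gamma is ranked above Lambda even though Lambda lies between Gamma and the peak Epsilon on the axis — preferences dip and rise again. Not single-peaked.
Type 2 (peak Lambda at position 3): ranking walks positions 3-2-1-4-5, expanding outward from the peak — single-peaked.
Type 3 (peak Lambda at position 3): ranking walks positions 3-4-2-1-5, expanding outward from the peak — single-peaked.
Type 1 violates single-peakedness, so the profile is not single-peaked on this axis.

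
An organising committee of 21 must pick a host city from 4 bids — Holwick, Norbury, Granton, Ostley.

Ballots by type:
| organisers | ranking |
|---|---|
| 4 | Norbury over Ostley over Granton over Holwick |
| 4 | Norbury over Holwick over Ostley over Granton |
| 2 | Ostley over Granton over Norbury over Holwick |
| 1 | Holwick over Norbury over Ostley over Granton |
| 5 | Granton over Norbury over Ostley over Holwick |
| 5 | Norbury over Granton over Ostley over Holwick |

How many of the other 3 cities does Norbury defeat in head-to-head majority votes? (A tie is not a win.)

3

Norbury against each rival (21 organisers):
Norbury–Holwick: Norbury 20–1.
Norbury–Granton: Norbury 14–7.
Norbury vs Ostley: Norbury wins 19–2.
Norbury beats Holwick, Granton, Ostley — 3 pairwise wins.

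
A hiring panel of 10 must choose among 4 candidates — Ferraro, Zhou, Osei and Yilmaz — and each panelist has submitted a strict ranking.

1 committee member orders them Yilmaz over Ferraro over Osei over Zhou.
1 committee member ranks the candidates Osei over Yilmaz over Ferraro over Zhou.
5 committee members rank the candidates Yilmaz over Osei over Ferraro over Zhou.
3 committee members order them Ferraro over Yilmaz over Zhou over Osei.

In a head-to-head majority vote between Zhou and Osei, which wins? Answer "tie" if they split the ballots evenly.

Ballots ranking Zhou above Osei: 3.
Ballots ranking Osei above Zhou: 10 − 3 = 7.
Osei wins the head-to-head 7–3.

Osei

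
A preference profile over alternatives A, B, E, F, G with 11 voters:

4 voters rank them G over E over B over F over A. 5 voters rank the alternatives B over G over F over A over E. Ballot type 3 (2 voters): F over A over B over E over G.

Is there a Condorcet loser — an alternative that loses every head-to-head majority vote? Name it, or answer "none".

E

Head-to-head results (11 voters):
A vs B: A preferred on 2 ballots; B wins 9–2.
A vs E: A, 7–4.
A vs F: F, 11–0.
A vs G: A is ranked higher on 2 ballots, G on 9. G wins 9–2.
B vs E: B wins 7–4.
B vs F: 9 to 2, B.
B vs G: B wins 7–4.
E vs F: F, 7–4.
E vs G: 2 for E, 9 for G — G by 9–2.
F vs G: 2 to 9, G.
E is beaten in every head-to-head and is the Condorcet loser.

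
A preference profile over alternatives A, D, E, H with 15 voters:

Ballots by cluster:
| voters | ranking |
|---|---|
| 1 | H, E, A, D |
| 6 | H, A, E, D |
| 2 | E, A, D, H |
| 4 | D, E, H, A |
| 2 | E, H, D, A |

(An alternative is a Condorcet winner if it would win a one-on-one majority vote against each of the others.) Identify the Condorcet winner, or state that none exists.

Pairwise majorities:
A vs D: A wins 9–6.
A vs E: E, 9–6.
A–H: H 13–2.
D vs E: D is ranked higher on 4 ballots, E on 11. E wins 11–4.
D–H: H 9–6.
E vs H: 8 to 7, E.
E beats each of A, D, H — E is the Condorcet winner.

E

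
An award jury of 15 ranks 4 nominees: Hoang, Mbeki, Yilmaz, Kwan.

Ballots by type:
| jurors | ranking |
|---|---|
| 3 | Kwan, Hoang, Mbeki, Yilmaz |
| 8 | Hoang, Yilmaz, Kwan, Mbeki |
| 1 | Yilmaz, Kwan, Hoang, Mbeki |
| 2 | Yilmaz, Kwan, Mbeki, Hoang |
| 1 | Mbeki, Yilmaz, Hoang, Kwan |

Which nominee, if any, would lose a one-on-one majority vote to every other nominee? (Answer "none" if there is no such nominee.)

Mbeki

Head-to-head results (15 jurors):
Hoang vs Mbeki: 12 to 3, Hoang.
Hoang vs Yilmaz: Hoang wins 11–4.
Hoang vs Kwan: Hoang wins 9–6.
Mbeki vs Yilmaz: 3+1 = 4 for Mbeki, 11 for Yilmaz — Yilmaz by 11–4.
Mbeki–Kwan: Kwan 14–1.
Yilmaz vs Kwan: Yilmaz, 12–3.
Only Mbeki has no wins; Mbeki is the Condorcet loser.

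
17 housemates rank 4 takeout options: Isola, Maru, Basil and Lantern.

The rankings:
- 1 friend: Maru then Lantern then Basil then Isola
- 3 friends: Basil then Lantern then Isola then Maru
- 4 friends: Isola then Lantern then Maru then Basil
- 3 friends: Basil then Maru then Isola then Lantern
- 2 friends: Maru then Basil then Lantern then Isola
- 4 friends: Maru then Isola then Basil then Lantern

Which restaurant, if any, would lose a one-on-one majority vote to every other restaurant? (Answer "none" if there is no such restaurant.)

Pairwise majorities:
Isola–Maru: Maru 10–7.
Isola–Basil: Basil 9–8.
Isola vs Lantern: Isola, 11–6.
Maru vs Basil: 11 to 6, Maru.
Maru vs Lantern: Maru preferred on 1+3+2+4 = 10 ballots; Maru wins 10–7.
Basil vs Lantern: 3+3+2+4 = 12 for Basil, 5 for Lantern — Basil by 12–5.
Lantern is beaten in every head-to-head and is the Condorcet loser.

Lantern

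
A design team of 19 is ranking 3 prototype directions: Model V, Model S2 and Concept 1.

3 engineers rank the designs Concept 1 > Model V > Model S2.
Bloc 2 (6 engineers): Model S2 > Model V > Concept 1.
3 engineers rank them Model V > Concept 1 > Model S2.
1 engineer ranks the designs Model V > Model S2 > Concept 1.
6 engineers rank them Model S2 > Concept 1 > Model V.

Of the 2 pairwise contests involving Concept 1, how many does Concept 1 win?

0

Concept 1 against each rival (19 engineers):
Concept 1–Model V: Model V 10–9.
Concept 1 vs Model S2: 3+3 = 6 for Concept 1, 13 for Model S2 — Model S2 by 13–6.
Concept 1 beats no one; loses to Model V, Model S2 — 0 pairwise wins.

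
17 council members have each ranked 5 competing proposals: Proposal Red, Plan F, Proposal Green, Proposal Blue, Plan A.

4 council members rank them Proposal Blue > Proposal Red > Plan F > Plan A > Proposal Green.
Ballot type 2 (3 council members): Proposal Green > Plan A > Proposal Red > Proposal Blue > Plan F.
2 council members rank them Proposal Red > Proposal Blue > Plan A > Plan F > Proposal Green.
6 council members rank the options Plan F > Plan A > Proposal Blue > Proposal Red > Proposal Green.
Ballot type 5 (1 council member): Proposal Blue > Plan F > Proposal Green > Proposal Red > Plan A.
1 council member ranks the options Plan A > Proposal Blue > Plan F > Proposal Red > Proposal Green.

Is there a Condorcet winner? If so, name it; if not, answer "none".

none

Pairwise majorities:
Proposal Red–Plan F: Proposal Red 9–8.
Proposal Red vs Proposal Green: Proposal Red, 13–4.
Proposal Red–Proposal Blue: Proposal Blue 12–5.
Proposal Red vs Plan A: Plan A wins 10–7.
Plan F–Proposal Green: Plan F 14–3.
Plan F vs Proposal Blue: Proposal Blue, 11–6.
Plan F vs Plan A: Plan F, 11–6.
Proposal Green–Proposal Blue: Proposal Blue 14–3.
Proposal Green–Plan A: Plan A 13–4.
Proposal Blue vs Plan A: Plan A wins 10–7.
No option is unbeaten: Proposal Red loses to Proposal Blue; Plan F loses to Proposal Red; Proposal Green loses to Proposal Red; Proposal Blue loses to Plan A; Plan A loses to Plan F. In particular Proposal Red > Plan F > Plan A > Proposal Red is a majority cycle — no Condorcet winner exists.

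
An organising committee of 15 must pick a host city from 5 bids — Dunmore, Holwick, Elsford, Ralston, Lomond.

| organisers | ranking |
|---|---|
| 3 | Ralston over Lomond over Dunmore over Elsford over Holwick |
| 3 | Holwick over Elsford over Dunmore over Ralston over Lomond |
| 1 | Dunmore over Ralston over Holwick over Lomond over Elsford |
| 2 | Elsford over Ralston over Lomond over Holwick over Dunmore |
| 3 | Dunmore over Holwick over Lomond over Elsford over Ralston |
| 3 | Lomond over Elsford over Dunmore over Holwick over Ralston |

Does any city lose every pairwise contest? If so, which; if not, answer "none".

Pairwise majorities:
Dunmore vs Holwick: Dunmore, 10–5.
Dunmore vs Elsford: Dunmore preferred on 3+1+3 = 7 ballots; Elsford wins 8–7.
Dunmore vs Ralston: 3+1+3+3 = 10 for Dunmore, 5 for Ralston — Dunmore by 10–5.
Dunmore vs Lomond: Dunmore is ranked higher on 3+1+3 = 7 ballots, Lomond on 8. Lomond wins 8–7.
Holwick vs Elsford: Elsford, 8–7.
Holwick vs Ralston: Holwick is ranked higher on 3+3+3 = 9 ballots, Ralston on 6. Holwick wins 9–6.
Holwick vs Lomond: Holwick is ranked higher on 3+1+3 = 7 ballots, Lomond on 8. Lomond wins 8–7.
Elsford vs Ralston: Elsford wins 11–4.
Elsford–Lomond: Lomond 10–5.
Ralston vs Lomond: Ralston is ranked higher on 3+3+1+2 = 9 ballots, Lomond on 6. Ralston wins 9–6.
Every city wins at least one matchup (Dunmore beats Holwick; Holwick beats Ralston; Elsford beats Dunmore; Ralston beats Lomond; Lomond beats Dunmore), so there is no Condorcet loser.

none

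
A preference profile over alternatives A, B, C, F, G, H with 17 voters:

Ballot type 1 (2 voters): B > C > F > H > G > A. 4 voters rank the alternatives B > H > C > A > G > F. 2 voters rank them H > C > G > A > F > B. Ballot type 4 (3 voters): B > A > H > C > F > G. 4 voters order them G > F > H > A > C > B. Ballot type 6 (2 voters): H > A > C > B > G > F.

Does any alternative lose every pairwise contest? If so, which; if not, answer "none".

F

Head-to-head results (17 voters):
A vs B: 8 to 9, B.
A vs C: 9 to 8, A.
A–F: A 11–6.
A vs G: 9 to 8, A.
A vs H: H, 14–3.
B–C: B 9–8.
B vs F: B is ranked higher on 2+4+3+2 = 11 ballots, F on 6. B wins 11–6.
B vs G: B, 11–6.
B vs H: B wins 9–8.
C vs F: C is ranked higher on 2+4+2+3+2 = 13 ballots, F on 4. C wins 13–4.
C vs G: C is ranked higher on 2+4+2+3+2 = 13 ballots, G on 4. C wins 13–4.
C vs H: H wins 15–2.
F vs G: 2+3 = 5 for F, 12 for G — G by 12–5.
F vs H: H wins 11–6.
G–H: H 13–4.
Only F has no wins; F is the Condorcet loser.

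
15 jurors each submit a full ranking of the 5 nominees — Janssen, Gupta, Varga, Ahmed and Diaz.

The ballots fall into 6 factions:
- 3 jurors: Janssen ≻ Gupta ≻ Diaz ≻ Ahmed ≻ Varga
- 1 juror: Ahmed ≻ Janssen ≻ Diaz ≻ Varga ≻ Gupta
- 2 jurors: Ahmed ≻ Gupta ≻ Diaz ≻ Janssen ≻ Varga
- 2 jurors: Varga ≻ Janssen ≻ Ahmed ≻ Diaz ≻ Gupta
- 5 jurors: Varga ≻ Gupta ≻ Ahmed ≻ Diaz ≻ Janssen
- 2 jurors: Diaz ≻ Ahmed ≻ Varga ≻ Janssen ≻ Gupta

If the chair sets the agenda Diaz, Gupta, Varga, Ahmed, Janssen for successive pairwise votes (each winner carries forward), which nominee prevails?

Ahmed

Round 1: Diaz vs Gupta — 5–10, Gupta advances.
Round 2: Gupta vs Varga — 5–10, Varga advances.
Round 3: Varga vs Ahmed — 7–8, Ahmed advances.
Round 4: Ahmed vs Janssen — 10–5, Ahmed advances.
Ahmed survives the agenda.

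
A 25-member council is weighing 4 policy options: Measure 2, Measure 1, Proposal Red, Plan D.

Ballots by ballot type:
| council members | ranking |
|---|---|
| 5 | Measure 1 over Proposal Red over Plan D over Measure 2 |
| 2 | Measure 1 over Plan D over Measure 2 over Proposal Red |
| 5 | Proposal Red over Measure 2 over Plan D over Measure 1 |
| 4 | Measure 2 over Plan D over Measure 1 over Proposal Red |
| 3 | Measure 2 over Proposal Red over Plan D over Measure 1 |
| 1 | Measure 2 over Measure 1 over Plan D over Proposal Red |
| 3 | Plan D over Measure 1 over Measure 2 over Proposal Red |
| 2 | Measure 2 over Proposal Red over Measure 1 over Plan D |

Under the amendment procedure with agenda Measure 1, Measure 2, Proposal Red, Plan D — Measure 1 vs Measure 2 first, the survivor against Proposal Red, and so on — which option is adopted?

Round 1: Measure 1 vs Measure 2 — 10–15, Measure 2 advances.
Round 2: Measure 2 vs Proposal Red — 15–10, Measure 2 advances.
Round 3: Measure 2 vs Plan D — 15–10, Measure 2 advances.
Measure 2 survives the agenda.

Measure 2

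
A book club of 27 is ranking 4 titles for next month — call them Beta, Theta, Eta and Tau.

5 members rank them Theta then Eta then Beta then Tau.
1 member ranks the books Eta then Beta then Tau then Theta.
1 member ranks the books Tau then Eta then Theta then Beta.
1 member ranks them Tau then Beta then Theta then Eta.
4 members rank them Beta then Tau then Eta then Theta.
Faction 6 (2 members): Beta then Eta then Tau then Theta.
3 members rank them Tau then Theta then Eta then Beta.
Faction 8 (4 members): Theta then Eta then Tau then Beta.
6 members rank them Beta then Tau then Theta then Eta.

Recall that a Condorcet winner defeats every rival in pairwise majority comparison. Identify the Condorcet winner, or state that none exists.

Pairwise majorities:
Beta vs Theta: Beta, 14–13.
Beta–Eta: Eta 14–13.
Beta–Tau: Beta 18–9.
Theta vs Eta: Theta, 19–8.
Theta vs Tau: Tau wins 18–9.
Eta–Tau: Tau 15–12.
Every book loses at least once (Beta loses to Eta; Theta loses to Beta; Eta loses to Theta; Tau loses to Beta). The majority relation contains the cycle Beta beats Theta beats Eta beats Beta, so there is no Condorcet winner.

none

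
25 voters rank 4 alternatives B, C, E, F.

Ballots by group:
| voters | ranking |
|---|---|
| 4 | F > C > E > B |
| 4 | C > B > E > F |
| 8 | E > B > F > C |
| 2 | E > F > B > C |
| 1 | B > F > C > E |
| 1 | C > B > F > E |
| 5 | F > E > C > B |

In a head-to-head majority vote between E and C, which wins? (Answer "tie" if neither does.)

Ballots ranking E above C: 8 + 2 + 5 = 15.
Ballots ranking C above E: 25 − 15 = 10.
E wins the head-to-head 15–10.

E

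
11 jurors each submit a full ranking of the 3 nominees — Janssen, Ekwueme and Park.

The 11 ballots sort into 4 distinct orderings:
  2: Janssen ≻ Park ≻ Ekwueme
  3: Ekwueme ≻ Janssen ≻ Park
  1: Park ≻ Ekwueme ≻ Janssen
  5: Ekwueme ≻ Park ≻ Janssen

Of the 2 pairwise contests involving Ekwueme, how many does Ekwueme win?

2

Ekwueme against each rival (11 jurors):
Ekwueme vs Janssen: Ekwueme preferred on 3+1+5 = 9 ballots; Ekwueme wins 9–2.
Ekwueme vs Park: Ekwueme wins 8–3.
Ekwueme beats Janssen, Park — 2 pairwise wins.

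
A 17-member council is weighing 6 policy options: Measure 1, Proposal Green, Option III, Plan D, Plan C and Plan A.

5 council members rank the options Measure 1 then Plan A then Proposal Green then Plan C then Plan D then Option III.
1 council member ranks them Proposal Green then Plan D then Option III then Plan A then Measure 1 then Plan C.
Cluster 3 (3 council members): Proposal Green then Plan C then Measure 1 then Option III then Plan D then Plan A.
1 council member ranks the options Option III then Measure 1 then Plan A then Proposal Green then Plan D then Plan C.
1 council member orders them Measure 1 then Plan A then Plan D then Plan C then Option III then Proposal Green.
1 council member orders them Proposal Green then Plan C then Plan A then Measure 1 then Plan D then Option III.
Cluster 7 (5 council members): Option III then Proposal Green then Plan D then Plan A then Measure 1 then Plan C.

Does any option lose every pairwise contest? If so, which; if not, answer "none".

Pairwise majorities:
Measure 1 vs Proposal Green: Proposal Green wins 10–7.
Measure 1 vs Option III: 10 to 7, Measure 1.
Measure 1 vs Plan D: 5+3+1+1+1 = 11 for Measure 1, 6 for Plan D — Measure 1 by 11–6.
Measure 1 vs Plan C: Measure 1 wins 13–4.
Measure 1 vs Plan A: Measure 1 wins 10–7.
Proposal Green–Option III: Proposal Green 10–7.
Proposal Green–Plan D: Proposal Green 16–1.
Proposal Green vs Plan C: 16 to 1, Proposal Green.
Proposal Green vs Plan A: Proposal Green is ranked higher on 1+3+1+5 = 10 ballots, Plan A on 7. Proposal Green wins 10–7.
Option III vs Plan D: 3+1+5 = 9 for Option III, 8 for Plan D — Option III by 9–8.
Option III vs Plan C: Plan C wins 10–7.
Option III vs Plan A: 1+3+1+5 = 10 for Option III, 7 for Plan A — Option III by 10–7.
Plan D–Plan C: Plan C 9–8.
Plan D vs Plan A: Plan D is ranked higher on 1+3+5 = 9 ballots, Plan A on 8. Plan D wins 9–8.
Plan C vs Plan A: 4 to 13, Plan A.
Every option wins at least one matchup (Measure 1 beats Option III; Proposal Green beats Measure 1; Option III beats Plan D; Plan D beats Plan A; Plan C beats Option III; Plan A beats Plan C), so there is no Condorcet loser.

none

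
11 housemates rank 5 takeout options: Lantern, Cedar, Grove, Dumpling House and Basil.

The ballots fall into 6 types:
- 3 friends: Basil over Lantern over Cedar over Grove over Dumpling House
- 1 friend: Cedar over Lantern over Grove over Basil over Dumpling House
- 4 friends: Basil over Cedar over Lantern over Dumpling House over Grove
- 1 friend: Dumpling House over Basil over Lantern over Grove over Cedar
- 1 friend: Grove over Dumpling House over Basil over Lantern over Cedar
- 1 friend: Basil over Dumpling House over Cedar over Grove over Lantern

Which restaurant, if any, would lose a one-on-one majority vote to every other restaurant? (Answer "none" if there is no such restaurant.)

Grove

Head-to-head results (11 friends):
Lantern vs Cedar: Cedar wins 6–5.
Lantern vs Grove: Lantern wins 9–2.
Lantern–Dumpling House: Lantern 8–3.
Lantern vs Basil: Basil, 10–1.
Cedar vs Grove: Cedar preferred on 3+1+4+1 = 9 ballots; Cedar wins 9–2.
Cedar vs Dumpling House: Cedar, 8–3.
Cedar vs Basil: Cedar is ranked higher on 1 ballot, Basil on 10. Basil wins 10–1.
Grove vs Dumpling House: 3+1+1 = 5 for Grove, 6 for Dumpling House — Dumpling House by 6–5.
Grove vs Basil: Basil wins 9–2.
Dumpling House vs Basil: 2 to 9, Basil.
Only Grove has no wins; Grove is the Condorcet loser.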